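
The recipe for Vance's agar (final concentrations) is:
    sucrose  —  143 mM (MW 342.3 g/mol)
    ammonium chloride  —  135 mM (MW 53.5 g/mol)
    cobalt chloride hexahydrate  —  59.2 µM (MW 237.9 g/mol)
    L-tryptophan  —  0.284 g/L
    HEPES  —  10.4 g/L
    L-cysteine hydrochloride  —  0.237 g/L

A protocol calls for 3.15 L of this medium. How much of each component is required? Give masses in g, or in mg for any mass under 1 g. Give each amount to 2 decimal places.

sucrose 154.19 g; ammonium chloride 22.75 g; cobalt chloride hexahydrate 44.36 mg; L-tryptophan 894.60 mg; HEPES 32.76 g; L-cysteine hydrochloride 746.55 mg

Working volume: 3.15 L.
sucrose: 143 mmol/L × 342.3 g/mol × 3.15 L ÷ 1000 = 154.19 g
ammonium chloride: 135 mmol/L × 53.5 g/mol × 3.15 L ÷ 1000 = 22.75 g
cobalt chloride hexahydrate: 59.2 µmol/L × 237.9 g/mol × 3.15 L ÷ 1000 = 44.36 mg
L-tryptophan: 0.284 g/L × 3.15 L = 0.8946 g = 894.60 mg
HEPES: 10.4 g/L × 3.15 L = 32.76 g
L-cysteine hydrochloride: 0.237 g/L × 3.15 L = 0.74655 g = 746.55 mg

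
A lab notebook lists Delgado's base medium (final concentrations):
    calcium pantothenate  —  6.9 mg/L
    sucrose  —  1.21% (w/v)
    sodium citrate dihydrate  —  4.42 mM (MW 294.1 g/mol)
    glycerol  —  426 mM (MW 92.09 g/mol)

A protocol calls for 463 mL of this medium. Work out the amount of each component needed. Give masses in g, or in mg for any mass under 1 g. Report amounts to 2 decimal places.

calcium pantothenate 3.19 mg; sucrose 5.60 g; sodium citrate dihydrate 601.86 mg; glycerol 18.16 g

Working volume: 463 mL = 0.463 L.
calcium pantothenate: 6.9 mg/L × 0.463 L = 3.19 mg
sucrose: 1.21 g per 100 mL × 463 mL ÷ 100 = 5.60 g
sodium citrate dihydrate: 4.42 mmol/L × 294.1 mg/mmol × 0.463 L = 601.86 mg
glycerol: 426 mmol/L × 92.09 g/mol × 0.463 L ÷ 1000 = 18.16 g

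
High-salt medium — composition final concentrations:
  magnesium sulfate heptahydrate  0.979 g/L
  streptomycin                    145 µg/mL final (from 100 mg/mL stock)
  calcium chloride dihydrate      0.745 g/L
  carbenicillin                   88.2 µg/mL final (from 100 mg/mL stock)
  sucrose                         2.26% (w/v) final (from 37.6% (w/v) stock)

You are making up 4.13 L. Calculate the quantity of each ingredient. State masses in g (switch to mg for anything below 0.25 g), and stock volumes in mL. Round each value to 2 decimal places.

magnesium sulfate heptahydrate 4.04 g; streptomycin 5.99 mL; calcium chloride dihydrate 3.08 g; carbenicillin 3.64 mL; sucrose 248.24 mL

Scale factor relative to 1 L: 4.13.
magnesium sulfate heptahydrate: 0.979 g/L × 4.13 L = 4.04 g
streptomycin: C1V1 = C2V2 → 145 µg/mL × 4130 mL ÷ 100000 µg/mL = 5.99 mL
calcium chloride dihydrate: 0.745 g/L × 4.13 L = 3.08 g
carbenicillin: V = C2·V2/C1 = 88.2 µg/mL × 4130 mL ÷ 100000 µg/mL = 3.64 mL
sucrose: dilute stock: 2.26% ÷ 37.6% × 4130 mL = 248.24 mL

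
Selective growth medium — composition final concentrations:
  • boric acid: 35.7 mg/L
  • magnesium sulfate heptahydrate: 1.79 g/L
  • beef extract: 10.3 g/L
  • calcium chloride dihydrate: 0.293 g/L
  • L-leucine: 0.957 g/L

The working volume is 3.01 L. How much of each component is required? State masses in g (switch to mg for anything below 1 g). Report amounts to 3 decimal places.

Scale factor relative to 1 L: 3.01.
boric acid: 35.7 mg/L × 3.01 L = 107.457 mg
magnesium sulfate heptahydrate: 1.79 g/L × 3.01 L = 5.388 g
beef extract: 10.3 g/L × 3.01 L = 31.003 g
calcium chloride dihydrate: 0.293 g/L × 3.01 L = 0.88193 g = 881.930 mg
L-leucine: 0.957 g/L × 3.01 L = 2.881 g

boric acid 107.457 mg; magnesium sulfate heptahydrate 5.388 g; beef extract 31.003 g; calcium chloride dihydrate 881.930 mg; L-leucine 2.881 g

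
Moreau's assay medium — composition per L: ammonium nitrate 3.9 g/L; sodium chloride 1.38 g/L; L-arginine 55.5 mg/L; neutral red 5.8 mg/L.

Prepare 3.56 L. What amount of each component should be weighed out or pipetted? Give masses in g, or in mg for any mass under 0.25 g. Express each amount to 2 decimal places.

Working volume: 3.56 L.
ammonium nitrate: 3.9 g/L × 3.56 L = 13.88 g
sodium chloride: 1.38 g/L × 3.56 L = 4.91 g
L-arginine: 55.5 mg/L × 3.56 L = 197.58 mg
neutral red: 5.8 mg/L × 3.56 L = 20.65 mg

ammonium nitrate 13.88 g; sodium chloride 4.91 g; L-arginine 197.58 mg; neutral red 20.65 mg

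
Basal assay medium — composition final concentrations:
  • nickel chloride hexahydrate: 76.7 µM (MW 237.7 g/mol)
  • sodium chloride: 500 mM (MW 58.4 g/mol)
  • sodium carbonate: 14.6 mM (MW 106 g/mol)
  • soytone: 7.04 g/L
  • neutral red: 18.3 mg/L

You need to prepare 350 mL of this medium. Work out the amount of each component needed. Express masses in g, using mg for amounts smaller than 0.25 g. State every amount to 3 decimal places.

nickel chloride hexahydrate 6.381 mg; sodium chloride 10.220 g; sodium carbonate 0.542 g; soytone 2.464 g; neutral red 6.405 mg

Target volume = 350 mL = 0.35 L.
nickel chloride hexahydrate: 76.7 µmol/L × 237.7 g/mol × 0.35 L ÷ 1000 = 6.381 mg
sodium chloride: 500 mmol/L × 58.4 g/mol × 0.35 L ÷ 1000 = 10.220 g
sodium carbonate: 14.6 mmol/L × 106 g/mol × 0.35 L ÷ 1000 = 0.542 g
soytone: 7.04 g/L × 0.35 L = 2.464 g
neutral red: 18.3 mg/L × 0.35 L = 6.405 mg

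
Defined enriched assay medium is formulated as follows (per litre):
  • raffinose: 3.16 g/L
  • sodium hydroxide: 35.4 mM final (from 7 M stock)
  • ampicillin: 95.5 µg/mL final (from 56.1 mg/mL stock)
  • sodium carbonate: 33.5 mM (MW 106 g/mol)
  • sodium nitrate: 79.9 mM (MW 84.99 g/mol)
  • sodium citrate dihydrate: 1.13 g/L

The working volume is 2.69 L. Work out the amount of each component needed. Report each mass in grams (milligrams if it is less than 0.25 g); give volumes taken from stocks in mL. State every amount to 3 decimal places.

Working volume: 2.69 L.
raffinose: 3.16 g/L × 2.69 L = 8.500 g
sodium hydroxide: V = C2·V2/C1 = 35.4 mM × 2690 mL ÷ 7000 mM = 13.604 mL
ampicillin: dilute stock: 95.5 µg/mL × 2690 mL ÷ 56100 µg/mL = 4.579 mL
sodium carbonate: 33.5 mmol/L × 106 g/mol × 2.69 L ÷ 1000 = 9.552 g
sodium nitrate: 79.9 mmol/L × 84.99 g/mol × 2.69 L ÷ 1000 = 18.267 g
sodium citrate dihydrate: 1.13 g/L × 2.69 L = 3.040 g

raffinose 8.500 g; sodium hydroxide 13.604 mL; ampicillin 4.579 mL; sodium carbonate 9.552 g; sodium nitrate 18.267 g; sodium citrate dihydrate 3.040 g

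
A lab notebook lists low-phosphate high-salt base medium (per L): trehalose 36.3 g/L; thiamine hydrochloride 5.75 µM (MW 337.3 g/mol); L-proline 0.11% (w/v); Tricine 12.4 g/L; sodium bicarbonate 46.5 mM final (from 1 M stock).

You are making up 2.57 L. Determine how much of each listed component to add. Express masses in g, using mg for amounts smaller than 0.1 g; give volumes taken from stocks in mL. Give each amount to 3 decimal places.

Scale factor relative to 1 L: 2.57.
trehalose: 36.3 g/L × 2.57 L = 93.291 g
thiamine hydrochloride: 5.75 µmol/L × 337.3 g/mol × 2.57 L ÷ 1000 = 4.984 mg
L-proline: 0.11 g per 100 mL × 2570 mL ÷ 100 = 2.827 g
Tricine: 12.4 g/L × 2.57 L = 31.868 g
sodium bicarbonate: V = C2·V2/C1 = 46.5 mM × 2570 mL ÷ 1000 mM = 119.505 mL

trehalose 93.291 g; thiamine hydrochloride 4.984 mg; L-proline 2.827 g; Tricine 31.868 g; sodium bicarbonate 119.505 mL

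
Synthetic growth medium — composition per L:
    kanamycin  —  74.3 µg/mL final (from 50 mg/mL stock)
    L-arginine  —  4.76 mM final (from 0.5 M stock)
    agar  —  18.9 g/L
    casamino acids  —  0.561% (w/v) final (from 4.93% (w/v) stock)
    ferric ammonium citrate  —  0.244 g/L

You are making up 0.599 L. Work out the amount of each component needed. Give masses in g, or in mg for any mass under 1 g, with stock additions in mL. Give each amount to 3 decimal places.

kanamycin 0.890 mL; L-arginine 5.702 mL; agar 11.321 g; casamino acids 68.162 mL; ferric ammonium citrate 146.156 mg

Scale factor relative to 1 L: 0.599.
kanamycin: V = C2·V2/C1 = 74.3 µg/mL × 599 mL ÷ 50000 µg/mL = 0.890 mL
L-arginine: V = C2·V2/C1 = 4.76 mM × 599 mL ÷ 500 mM = 5.702 mL
agar: 18.9 g/L × 0.599 L = 11.321 g
casamino acids: V = C2·V2/C1 = 0.561% ÷ 4.93% × 599 mL = 68.162 mL
ferric ammonium citrate: 0.244 g/L × 0.599 L = 0.146156 g = 146.156 mg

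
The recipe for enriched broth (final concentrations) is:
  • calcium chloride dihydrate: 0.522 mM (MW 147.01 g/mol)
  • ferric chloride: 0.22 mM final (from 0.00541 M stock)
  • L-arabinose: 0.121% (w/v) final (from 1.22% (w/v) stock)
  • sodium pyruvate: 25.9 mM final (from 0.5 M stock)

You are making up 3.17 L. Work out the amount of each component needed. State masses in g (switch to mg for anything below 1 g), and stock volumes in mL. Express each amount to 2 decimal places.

calcium chloride dihydrate 243.26 mg; ferric chloride 128.91 mL; L-arabinose 314.40 mL; sodium pyruvate 164.21 mL

Working volume: 3.17 L.
calcium chloride dihydrate: 0.522 mmol/L × 147.01 mg/mmol × 3.17 L = 243.26 mg
ferric chloride: V = C2·V2/C1 = 0.22 mM × 3170 mL ÷ 5.41 mM = 128.91 mL
L-arabinose: dilute stock: 0.121% ÷ 1.22% × 3170 mL = 314.40 mL
sodium pyruvate: V = C2·V2/C1 = 25.9 mM × 3170 mL ÷ 500 mM = 164.21 mL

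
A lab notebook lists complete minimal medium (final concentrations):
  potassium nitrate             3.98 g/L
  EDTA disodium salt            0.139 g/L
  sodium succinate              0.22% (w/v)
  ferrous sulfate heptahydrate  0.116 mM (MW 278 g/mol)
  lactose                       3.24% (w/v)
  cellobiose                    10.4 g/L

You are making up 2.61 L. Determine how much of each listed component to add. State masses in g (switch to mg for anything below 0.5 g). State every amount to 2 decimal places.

potassium nitrate 10.39 g; EDTA disodium salt 362.79 mg; sodium succinate 5.74 g; ferrous sulfate heptahydrate 84.17 mg; lactose 84.56 g; cellobiose 27.14 g

Scale factor relative to 1 L: 2.61.
potassium nitrate: 3.98 g/L × 2.61 L = 10.39 g
EDTA disodium salt: 0.139 g/L × 2.61 L = 0.36279 g = 362.79 mg
sodium succinate: 0.22 g per 100 mL × 2610 mL ÷ 100 = 5.74 g
ferrous sulfate heptahydrate: 0.116 mmol/L × 278 mg/mmol × 2.61 L = 84.17 mg
lactose: 3.24% w/v = 32.4 g/L → 32.4 × 2.61 L = 84.56 g
cellobiose: 10.4 g/L × 2.61 L = 27.14 g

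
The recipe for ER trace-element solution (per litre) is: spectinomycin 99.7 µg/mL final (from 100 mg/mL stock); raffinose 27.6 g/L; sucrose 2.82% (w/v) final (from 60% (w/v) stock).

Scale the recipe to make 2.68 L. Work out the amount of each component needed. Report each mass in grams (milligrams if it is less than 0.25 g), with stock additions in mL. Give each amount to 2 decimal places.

Scale factor relative to 1 L: 2.68.
spectinomycin: dilute stock: 99.7 µg/mL × 2680 mL ÷ 100000 µg/mL = 2.67 mL
raffinose: 27.6 g/L × 2.68 L = 73.97 g
sucrose: dilute stock: 2.82% ÷ 60% × 2680 mL = 125.96 mL

spectinomycin 2.67 mL; raffinose 73.97 g; sucrose 125.96 mL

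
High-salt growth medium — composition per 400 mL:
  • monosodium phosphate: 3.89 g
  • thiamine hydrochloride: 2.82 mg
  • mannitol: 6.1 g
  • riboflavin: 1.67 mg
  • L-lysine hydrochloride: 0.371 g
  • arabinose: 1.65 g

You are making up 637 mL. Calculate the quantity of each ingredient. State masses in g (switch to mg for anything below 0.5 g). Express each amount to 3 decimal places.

monosodium phosphate 6.195 g; thiamine hydrochloride 4.491 mg; mannitol 9.714 g; riboflavin 2.659 mg; L-lysine hydrochloride 0.591 g; arabinose 2.628 g

Scale factor = 637 mL / 400 mL = 1.5925.
monosodium phosphate: 3.89 g × (637 mL / 400 mL) = 6.195 g
thiamine hydrochloride: 2.82 mg × (637 mL / 400 mL) = 4.491 mg
mannitol: 6.1 g × (637 mL / 400 mL) = 9.714 g
riboflavin: 1.67 mg × (637 mL / 400 mL) = 2.659 mg
L-lysine hydrochloride: 0.371 g × (637 mL / 400 mL) = 0.591 g
arabinose: 1.65 g × (637 mL / 400 mL) = 2.628 g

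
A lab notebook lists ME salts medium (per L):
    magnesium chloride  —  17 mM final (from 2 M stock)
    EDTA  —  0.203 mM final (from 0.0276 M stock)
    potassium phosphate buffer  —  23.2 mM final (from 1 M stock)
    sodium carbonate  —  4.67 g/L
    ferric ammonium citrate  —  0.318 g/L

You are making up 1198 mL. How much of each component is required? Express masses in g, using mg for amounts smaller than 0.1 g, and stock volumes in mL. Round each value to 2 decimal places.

magnesium chloride 10.18 mL; EDTA 8.81 mL; potassium phosphate buffer 27.79 mL; sodium carbonate 5.59 g; ferric ammonium citrate 0.38 g

Target volume = 1198 mL = 1.198 L.
magnesium chloride: V = C2·V2/C1 = 17 mM × 1198 mL ÷ 2000 mM = 10.18 mL
EDTA: V = C2·V2/C1 = 0.203 mM × 1198 mL ÷ 27.6 mM = 8.81 mL
potassium phosphate buffer: V = C2·V2/C1 = 23.2 mM × 1198 mL ÷ 1000 mM = 27.79 mL
sodium carbonate: 4.67 g/L × 1.198 L = 5.59 g
ferric ammonium citrate: 0.318 g/L × 1.198 L = 0.38 g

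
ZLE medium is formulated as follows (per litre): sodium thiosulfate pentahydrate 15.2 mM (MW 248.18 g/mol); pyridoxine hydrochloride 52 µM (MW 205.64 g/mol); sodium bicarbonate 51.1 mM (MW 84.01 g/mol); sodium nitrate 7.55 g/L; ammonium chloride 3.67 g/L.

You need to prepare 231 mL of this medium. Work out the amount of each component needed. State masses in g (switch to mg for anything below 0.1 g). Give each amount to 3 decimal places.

sodium thiosulfate pentahydrate 0.871 g; pyridoxine hydrochloride 2.470 mg; sodium bicarbonate 0.992 g; sodium nitrate 1.744 g; ammonium chloride 0.848 g

Target volume = 231 mL = 0.231 L.
sodium thiosulfate pentahydrate: 15.2 mmol/L × 248.18 g/mol × 0.231 L ÷ 1000 = 0.871 g
pyridoxine hydrochloride: 52 µmol/L × 205.64 g/mol × 0.231 L ÷ 1000 = 2.470 mg
sodium bicarbonate: 51.1 mmol/L × 84.01 g/mol × 0.231 L ÷ 1000 = 0.992 g
sodium nitrate: 7.55 g/L × 0.231 L = 1.744 g
ammonium chloride: 3.67 g/L × 0.231 L = 0.848 g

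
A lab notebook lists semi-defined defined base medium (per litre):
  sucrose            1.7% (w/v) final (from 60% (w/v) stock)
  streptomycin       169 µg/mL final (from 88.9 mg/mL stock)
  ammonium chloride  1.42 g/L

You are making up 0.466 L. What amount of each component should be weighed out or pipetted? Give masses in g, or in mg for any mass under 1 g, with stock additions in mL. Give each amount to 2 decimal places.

Scale factor relative to 1 L: 0.466.
sucrose: V = C2·V2/C1 = 1.7% ÷ 60% × 466 mL = 13.20 mL
streptomycin: C1V1 = C2V2 → 169 µg/mL × 466 mL ÷ 88900 µg/mL = 0.89 mL
ammonium chloride: 1.42 g/L × 0.466 L = 0.66172 g = 661.72 mg

sucrose 13.20 mL; streptomycin 0.89 mL; ammonium chloride 661.72 mg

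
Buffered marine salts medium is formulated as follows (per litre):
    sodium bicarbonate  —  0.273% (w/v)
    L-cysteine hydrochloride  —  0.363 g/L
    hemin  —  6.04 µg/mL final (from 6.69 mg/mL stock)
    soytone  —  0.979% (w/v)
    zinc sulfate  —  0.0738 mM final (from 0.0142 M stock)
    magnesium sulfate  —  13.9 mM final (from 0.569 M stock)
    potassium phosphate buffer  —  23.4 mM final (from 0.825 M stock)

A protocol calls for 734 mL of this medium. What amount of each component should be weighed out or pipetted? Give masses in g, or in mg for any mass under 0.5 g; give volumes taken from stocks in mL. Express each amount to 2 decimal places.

Target volume = 734 mL = 0.734 L.
sodium bicarbonate: 0.273% w/v = 2.73 g/L → 2.73 × 0.734 L = 2.00 g
L-cysteine hydrochloride: 0.363 g/L × 0.734 L = 0.266442 g = 266.44 mg
hemin: dilute stock: 6.04 µg/mL × 734 mL ÷ 6690 µg/mL = 0.66 mL
soytone: 0.979 g per 100 mL × 734 mL ÷ 100 = 7.19 g
zinc sulfate: C1V1 = C2V2 → 0.0738 mM × 734 mL ÷ 14.2 mM = 3.81 mL
magnesium sulfate: V = C2·V2/C1 = 13.9 mM × 734 mL ÷ 569 mM = 17.93 mL
potassium phosphate buffer: dilute stock: 23.4 mM × 734 mL ÷ 825 mM = 20.82 mL

sodium bicarbonate 2.00 g; L-cysteine hydrochloride 266.44 mg; hemin 0.66 mL; soytone 7.19 g; zinc sulfate 3.81 mL; magnesium sulfate 17.93 mL; potassium phosphate buffer 20.82 mL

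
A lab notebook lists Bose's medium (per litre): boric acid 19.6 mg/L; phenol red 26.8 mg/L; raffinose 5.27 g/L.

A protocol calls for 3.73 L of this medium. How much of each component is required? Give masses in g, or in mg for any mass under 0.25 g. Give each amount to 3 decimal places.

boric acid 73.108 mg; phenol red 99.964 mg; raffinose 19.657 g

Scale factor relative to 1 L: 3.73.
boric acid: 19.6 mg/L × 3.73 L = 73.108 mg
phenol red: 26.8 mg/L × 3.73 L = 99.964 mg
raffinose: 5.27 g/L × 3.73 L = 19.657 g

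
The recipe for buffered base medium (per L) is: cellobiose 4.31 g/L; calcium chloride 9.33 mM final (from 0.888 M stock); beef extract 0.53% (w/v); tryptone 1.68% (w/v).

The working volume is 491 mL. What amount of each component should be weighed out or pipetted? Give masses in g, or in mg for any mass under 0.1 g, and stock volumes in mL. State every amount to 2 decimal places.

cellobiose 2.12 g; calcium chloride 5.16 mL; beef extract 2.60 g; tryptone 8.25 g

Scale factor relative to 1 L: 0.491.
cellobiose: 4.31 g/L × 0.491 L = 2.12 g
calcium chloride: dilute stock: 9.33 mM × 491 mL ÷ 888 mM = 5.16 mL
beef extract: 0.53 g per 100 mL × 491 mL ÷ 100 = 2.60 g
tryptone: 1.68% w/v = 16.8 g/L → 16.8 × 0.491 L = 8.25 g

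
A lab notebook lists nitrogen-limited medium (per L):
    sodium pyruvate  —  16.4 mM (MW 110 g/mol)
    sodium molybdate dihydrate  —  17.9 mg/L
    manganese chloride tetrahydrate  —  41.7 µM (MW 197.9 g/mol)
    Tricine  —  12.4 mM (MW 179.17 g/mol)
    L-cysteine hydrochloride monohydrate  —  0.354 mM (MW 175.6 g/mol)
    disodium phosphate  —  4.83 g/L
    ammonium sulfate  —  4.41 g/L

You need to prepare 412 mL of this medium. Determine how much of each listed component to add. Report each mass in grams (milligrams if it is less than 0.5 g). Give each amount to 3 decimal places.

sodium pyruvate 0.743 g; sodium molybdate dihydrate 7.375 mg; manganese chloride tetrahydrate 3.400 mg; Tricine 0.915 g; L-cysteine hydrochloride monohydrate 25.611 mg; disodium phosphate 1.990 g; ammonium sulfate 1.817 g

Scale factor relative to 1 L: 0.412.
sodium pyruvate: 16.4 mmol/L × 110 g/mol × 0.412 L ÷ 1000 = 0.743 g
sodium molybdate dihydrate: 17.9 mg/L × 0.412 L = 7.375 mg
manganese chloride tetrahydrate: 41.7 µmol/L × 197.9 g/mol × 0.412 L ÷ 1000 = 3.400 mg
Tricine: 12.4 mmol/L × 179.17 g/mol × 0.412 L ÷ 1000 = 0.915 g
L-cysteine hydrochloride monohydrate: 0.354 mmol/L × 175.6 mg/mmol × 0.412 L = 25.611 mg
disodium phosphate: 4.83 g/L × 0.412 L = 1.990 g
ammonium sulfate: 4.41 g/L × 0.412 L = 1.817 g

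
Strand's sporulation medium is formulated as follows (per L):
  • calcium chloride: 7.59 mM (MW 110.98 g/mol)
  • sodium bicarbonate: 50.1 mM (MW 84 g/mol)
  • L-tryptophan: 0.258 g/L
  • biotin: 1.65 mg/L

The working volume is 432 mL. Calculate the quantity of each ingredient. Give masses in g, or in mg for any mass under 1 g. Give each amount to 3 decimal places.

calcium chloride 363.890 mg; sodium bicarbonate 1.818 g; L-tryptophan 111.456 mg; biotin 0.713 mg

Working volume: 432 mL = 0.432 L.
calcium chloride: 7.59 mmol/L × 110.98 mg/mmol × 0.432 L = 363.890 mg
sodium bicarbonate: 50.1 mmol/L × 84 g/mol × 0.432 L ÷ 1000 = 1.818 g
L-tryptophan: 0.258 g/L × 0.432 L = 0.111456 g = 111.456 mg
biotin: 1.65 mg/L × 0.432 L = 0.713 mg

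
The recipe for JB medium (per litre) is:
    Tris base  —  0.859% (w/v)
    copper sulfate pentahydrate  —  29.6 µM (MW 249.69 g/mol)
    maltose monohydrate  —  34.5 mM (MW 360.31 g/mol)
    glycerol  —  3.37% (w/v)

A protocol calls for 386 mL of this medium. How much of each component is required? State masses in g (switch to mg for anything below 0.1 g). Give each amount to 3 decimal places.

Scale factor relative to 1 L: 0.386.
Tris base: 0.859 g per 100 mL × 386 mL ÷ 100 = 3.316 g
copper sulfate pentahydrate: 29.6 µmol/L × 249.69 g/mol × 0.386 L ÷ 1000 = 2.853 mg
maltose monohydrate: 34.5 mmol/L × 360.31 g/mol × 0.386 L ÷ 1000 = 4.798 g
glycerol: 3.37% w/v = 33.7 g/L → 33.7 × 0.386 L = 13.008 g

Tris base 3.316 g; copper sulfate pentahydrate 2.853 mg; maltose monohydrate 4.798 g; glycerol 13.008 g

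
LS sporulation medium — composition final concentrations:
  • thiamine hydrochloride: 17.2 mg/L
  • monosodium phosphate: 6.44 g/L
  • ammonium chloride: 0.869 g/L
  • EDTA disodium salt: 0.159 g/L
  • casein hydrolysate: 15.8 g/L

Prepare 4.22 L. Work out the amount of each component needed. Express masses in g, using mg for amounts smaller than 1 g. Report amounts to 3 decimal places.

Scale factor relative to 1 L: 4.22.
thiamine hydrochloride: 17.2 mg/L × 4.22 L = 72.584 mg
monosodium phosphate: 6.44 g/L × 4.22 L = 27.177 g
ammonium chloride: 0.869 g/L × 4.22 L = 3.667 g
EDTA disodium salt: 0.159 g/L × 4.22 L = 0.67098 g = 670.980 mg
casein hydrolysate: 15.8 g/L × 4.22 L = 66.676 g

thiamine hydrochloride 72.584 mg; monosodium phosphate 27.177 g; ammonium chloride 3.667 g; EDTA disodium salt 670.980 mg; casein hydrolysate 66.676 g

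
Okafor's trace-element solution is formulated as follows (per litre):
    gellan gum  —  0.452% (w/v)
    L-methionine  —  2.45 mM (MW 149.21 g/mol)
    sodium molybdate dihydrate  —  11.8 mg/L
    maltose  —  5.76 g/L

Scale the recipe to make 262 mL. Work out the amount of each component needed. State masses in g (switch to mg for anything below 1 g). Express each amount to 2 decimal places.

gellan gum 1.18 g; L-methionine 95.78 mg; sodium molybdate dihydrate 3.09 mg; maltose 1.51 g

Working volume: 262 mL = 0.262 L.
gellan gum: 0.452% w/v = 4.52 g/L → 4.52 × 0.262 L = 1.18 g
L-methionine: 2.45 mmol/L × 149.21 mg/mmol × 0.262 L = 95.78 mg
sodium molybdate dihydrate: 11.8 mg/L × 0.262 L = 3.09 mg
maltose: 5.76 g/L × 0.262 L = 1.51 g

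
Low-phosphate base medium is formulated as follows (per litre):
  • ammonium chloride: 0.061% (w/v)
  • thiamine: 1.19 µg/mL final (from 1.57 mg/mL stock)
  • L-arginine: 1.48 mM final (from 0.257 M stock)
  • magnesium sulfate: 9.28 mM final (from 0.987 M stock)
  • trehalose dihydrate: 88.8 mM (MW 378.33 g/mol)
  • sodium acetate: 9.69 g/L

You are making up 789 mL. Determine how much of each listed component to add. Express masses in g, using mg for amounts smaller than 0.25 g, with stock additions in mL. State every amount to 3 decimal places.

ammonium chloride 0.481 g; thiamine 0.598 mL; L-arginine 4.544 mL; magnesium sulfate 7.418 mL; trehalose dihydrate 26.507 g; sodium acetate 7.645 g

Working volume: 789 mL = 0.789 L.
ammonium chloride: 0.061 g per 100 mL × 789 mL ÷ 100 = 0.481 g
thiamine: C1V1 = C2V2 → 1.19 µg/mL × 789 mL ÷ 1570 µg/mL = 0.598 mL
L-arginine: dilute stock: 1.48 mM × 789 mL ÷ 257 mM = 4.544 mL
magnesium sulfate: C1V1 = C2V2 → 9.28 mM × 789 mL ÷ 987 mM = 7.418 mL
trehalose dihydrate: 88.8 mmol/L × 378.33 g/mol × 0.789 L ÷ 1000 = 26.507 g
sodium acetate: 9.69 g/L × 0.789 L = 7.645 g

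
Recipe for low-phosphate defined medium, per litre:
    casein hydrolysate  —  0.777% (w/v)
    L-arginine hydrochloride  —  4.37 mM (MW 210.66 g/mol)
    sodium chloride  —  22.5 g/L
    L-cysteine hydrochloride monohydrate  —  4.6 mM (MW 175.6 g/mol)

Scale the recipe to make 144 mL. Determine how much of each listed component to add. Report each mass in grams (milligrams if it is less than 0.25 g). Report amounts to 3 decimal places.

casein hydrolysate 1.119 g; L-arginine hydrochloride 132.564 mg; sodium chloride 3.240 g; L-cysteine hydrochloride monohydrate 116.317 mg

Scale factor relative to 1 L: 0.144.
casein hydrolysate: 0.777% w/v = 7.77 g/L → 7.77 × 0.144 L = 1.119 g
L-arginine hydrochloride: 4.37 mmol/L × 210.66 mg/mmol × 0.144 L = 132.564 mg
sodium chloride: 22.5 g/L × 0.144 L = 3.240 g
L-cysteine hydrochloride monohydrate: 4.6 mmol/L × 175.6 mg/mmol × 0.144 L = 116.317 mg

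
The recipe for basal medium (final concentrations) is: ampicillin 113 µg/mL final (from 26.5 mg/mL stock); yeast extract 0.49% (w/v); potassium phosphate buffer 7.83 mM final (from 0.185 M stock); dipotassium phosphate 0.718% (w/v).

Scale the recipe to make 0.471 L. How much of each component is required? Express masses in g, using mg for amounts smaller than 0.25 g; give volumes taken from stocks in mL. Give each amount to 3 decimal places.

ampicillin 2.008 mL; yeast extract 2.308 g; potassium phosphate buffer 19.935 mL; dipotassium phosphate 3.382 g

Scale factor relative to 1 L: 0.471.
ampicillin: V = C2·V2/C1 = 113 µg/mL × 471 mL ÷ 26500 µg/mL = 2.008 mL
yeast extract: 0.49% w/v = 4.9 g/L → 4.9 × 0.471 L = 2.308 g
potassium phosphate buffer: dilute stock: 7.83 mM × 471 mL ÷ 185 mM = 19.935 mL
dipotassium phosphate: 0.718 g per 100 mL × 471 mL ÷ 100 = 3.382 g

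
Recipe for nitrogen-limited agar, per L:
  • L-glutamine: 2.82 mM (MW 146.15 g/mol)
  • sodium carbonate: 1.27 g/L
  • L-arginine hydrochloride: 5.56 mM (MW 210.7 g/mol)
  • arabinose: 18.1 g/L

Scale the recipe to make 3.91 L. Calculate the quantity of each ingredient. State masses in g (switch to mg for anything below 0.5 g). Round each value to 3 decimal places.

L-glutamine 1.611 g; sodium carbonate 4.966 g; L-arginine hydrochloride 4.581 g; arabinose 70.771 g

Scale factor relative to 1 L: 3.91.
L-glutamine: 2.82 mmol/L × 146.15 g/mol × 3.91 L ÷ 1000 = 1.611 g
sodium carbonate: 1.27 g/L × 3.91 L = 4.966 g
L-arginine hydrochloride: 5.56 mmol/L × 210.7 g/mol × 3.91 L ÷ 1000 = 4.581 g
arabinose: 18.1 g/L × 3.91 L = 70.771 g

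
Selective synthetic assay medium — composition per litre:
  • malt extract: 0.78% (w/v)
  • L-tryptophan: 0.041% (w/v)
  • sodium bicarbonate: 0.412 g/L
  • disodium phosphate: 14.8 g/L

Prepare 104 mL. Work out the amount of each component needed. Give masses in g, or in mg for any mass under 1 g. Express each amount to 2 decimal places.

Target volume = 104 mL = 0.104 L.
malt extract: 0.78 g per 100 mL × 104 mL ÷ 100 = 0.8112 g = 811.20 mg
L-tryptophan: 0.041 g per 100 mL × 104 mL ÷ 100 = 0.04264 g = 42.64 mg
sodium bicarbonate: 0.412 g/L × 0.104 L = 0.042848 g = 42.85 mg
disodium phosphate: 14.8 g/L × 0.104 L = 1.54 g

malt extract 811.20 mg; L-tryptophan 42.64 mg; sodium bicarbonate 42.85 mg; disodium phosphate 1.54 g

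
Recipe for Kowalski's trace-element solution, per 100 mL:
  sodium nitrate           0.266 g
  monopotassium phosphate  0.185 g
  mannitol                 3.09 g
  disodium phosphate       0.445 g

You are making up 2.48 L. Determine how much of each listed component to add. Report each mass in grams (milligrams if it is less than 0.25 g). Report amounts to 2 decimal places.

Ratio of target to recipe volume: 2480 / 100 = 24.8.
sodium nitrate: 0.266 g × (2480 mL / 100 mL) = 6.60 g
monopotassium phosphate: 0.185 g × (2480 mL / 100 mL) = 4.59 g
mannitol: 3.09 g × (2480 mL / 100 mL) = 76.63 g
disodium phosphate: 0.445 g × (2480 mL / 100 mL) = 11.04 g

sodium nitrate 6.60 g; monopotassium phosphate 4.59 g; mannitol 76.63 g; disodium phosphate 11.04 g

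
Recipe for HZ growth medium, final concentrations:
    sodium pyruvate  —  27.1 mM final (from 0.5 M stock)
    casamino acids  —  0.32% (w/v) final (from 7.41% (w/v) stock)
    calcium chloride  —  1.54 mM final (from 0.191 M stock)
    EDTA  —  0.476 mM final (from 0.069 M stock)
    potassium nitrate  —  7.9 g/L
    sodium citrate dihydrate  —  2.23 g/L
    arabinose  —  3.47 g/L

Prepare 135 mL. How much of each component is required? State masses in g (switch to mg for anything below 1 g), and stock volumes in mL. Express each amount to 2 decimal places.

sodium pyruvate 7.32 mL; casamino acids 5.83 mL; calcium chloride 1.09 mL; EDTA 0.93 mL; potassium nitrate 1.07 g; sodium citrate dihydrate 301.05 mg; arabinose 468.45 mg

Working volume: 135 mL = 0.135 L.
sodium pyruvate: C1V1 = C2V2 → 27.1 mM × 135 mL ÷ 500 mM = 7.32 mL
casamino acids: dilute stock: 0.32% ÷ 7.41% × 135 mL = 5.83 mL
calcium chloride: V = C2·V2/C1 = 1.54 mM × 135 mL ÷ 191 mM = 1.09 mL
EDTA: V = C2·V2/C1 = 0.476 mM × 135 mL ÷ 69 mM = 0.93 mL
potassium nitrate: 7.9 g/L × 0.135 L = 1.07 g
sodium citrate dihydrate: 2.23 g/L × 0.135 L = 0.30105 g = 301.05 mg
arabinose: 3.47 g/L × 0.135 L = 0.46845 g = 468.45 mg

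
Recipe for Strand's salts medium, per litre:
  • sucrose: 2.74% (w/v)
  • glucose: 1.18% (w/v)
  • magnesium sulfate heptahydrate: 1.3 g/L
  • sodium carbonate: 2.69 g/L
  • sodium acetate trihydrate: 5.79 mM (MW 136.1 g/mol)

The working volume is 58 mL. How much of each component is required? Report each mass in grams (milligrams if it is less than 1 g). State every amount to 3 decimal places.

sucrose 1.589 g; glucose 684.400 mg; magnesium sulfate heptahydrate 75.400 mg; sodium carbonate 156.020 mg; sodium acetate trihydrate 45.705 mg

Scale factor relative to 1 L: 0.058.
sucrose: 2.74 g per 100 mL × 58 mL ÷ 100 = 1.589 g
glucose: 1.18 g per 100 mL × 58 mL ÷ 100 = 0.6844 g = 684.400 mg
magnesium sulfate heptahydrate: 1.3 g/L × 0.058 L = 0.0754 g = 75.400 mg
sodium carbonate: 2.69 g/L × 0.058 L = 0.15602 g = 156.020 mg
sodium acetate trihydrate: 5.79 mmol/L × 136.1 mg/mmol × 0.058 L = 45.705 mg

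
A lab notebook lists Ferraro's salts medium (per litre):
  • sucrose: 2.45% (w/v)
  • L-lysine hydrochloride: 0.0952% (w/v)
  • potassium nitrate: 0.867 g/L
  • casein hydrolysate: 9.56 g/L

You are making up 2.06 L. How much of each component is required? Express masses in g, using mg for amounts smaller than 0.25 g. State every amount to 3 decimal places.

Scale factor relative to 1 L: 2.06.
sucrose: 2.45% w/v = 24.5 g/L → 24.5 × 2.06 L = 50.470 g
L-lysine hydrochloride: 0.0952 g per 100 mL × 2060 mL ÷ 100 = 1.961 g
potassium nitrate: 0.867 g/L × 2.06 L = 1.786 g
casein hydrolysate: 9.56 g/L × 2.06 L = 19.694 g

sucrose 50.470 g; L-lysine hydrochloride 1.961 g; potassium nitrate 1.786 g; casein hydrolysate 19.694 g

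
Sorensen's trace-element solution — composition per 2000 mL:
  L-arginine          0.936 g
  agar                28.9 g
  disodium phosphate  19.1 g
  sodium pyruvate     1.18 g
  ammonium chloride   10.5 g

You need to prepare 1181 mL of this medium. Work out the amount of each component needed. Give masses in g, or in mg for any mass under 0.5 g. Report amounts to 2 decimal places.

Ratio of target to recipe volume: 1181 / 2000 = 0.5905.
L-arginine: 0.936 g × (1181 mL / 2000 mL) = 0.55 g
agar: 28.9 g × (1181 mL / 2000 mL) = 17.07 g
disodium phosphate: 19.1 g × (1181 mL / 2000 mL) = 11.28 g
sodium pyruvate: 1.18 g × (1181 mL / 2000 mL) = 0.70 g
ammonium chloride: 10.5 g × (1181 mL / 2000 mL) = 6.20 g

L-arginine 0.55 g; agar 17.07 g; disodium phosphate 11.28 g; sodium pyruvate 0.70 g; ammonium chloride 6.20 g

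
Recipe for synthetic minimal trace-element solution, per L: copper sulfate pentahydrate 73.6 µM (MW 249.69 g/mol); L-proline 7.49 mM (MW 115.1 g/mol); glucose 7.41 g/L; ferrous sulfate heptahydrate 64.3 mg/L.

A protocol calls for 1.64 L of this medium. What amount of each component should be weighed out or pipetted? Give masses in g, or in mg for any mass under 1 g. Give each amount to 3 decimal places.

Scale factor relative to 1 L: 1.64.
copper sulfate pentahydrate: 73.6 µmol/L × 249.69 g/mol × 1.64 L ÷ 1000 = 30.139 mg
L-proline: 7.49 mmol/L × 115.1 g/mol × 1.64 L ÷ 1000 = 1.414 g
glucose: 7.41 g/L × 1.64 L = 12.152 g
ferrous sulfate heptahydrate: 64.3 mg/L × 1.64 L = 105.452 mg

copper sulfate pentahydrate 30.139 mg; L-proline 1.414 g; glucose 12.152 g; ferrous sulfate heptahydrate 105.452 mg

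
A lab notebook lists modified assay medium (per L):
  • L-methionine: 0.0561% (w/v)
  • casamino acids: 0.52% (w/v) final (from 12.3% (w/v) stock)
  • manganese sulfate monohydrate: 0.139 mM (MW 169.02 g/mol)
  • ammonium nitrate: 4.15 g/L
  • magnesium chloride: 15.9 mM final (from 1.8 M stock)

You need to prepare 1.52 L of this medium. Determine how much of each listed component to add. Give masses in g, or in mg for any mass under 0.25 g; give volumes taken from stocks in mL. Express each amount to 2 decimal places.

Working volume: 1.52 L.
L-methionine: 0.0561% w/v = 0.561 g/L → 0.561 × 1.52 L = 0.85 g
casamino acids: V = C2·V2/C1 = 0.52% ÷ 12.3% × 1520 mL = 64.26 mL
manganese sulfate monohydrate: 0.139 mmol/L × 169.02 mg/mmol × 1.52 L = 35.71 mg
ammonium nitrate: 4.15 g/L × 1.52 L = 6.31 g
magnesium chloride: C1V1 = C2V2 → 15.9 mM × 1520 mL ÷ 1800 mM = 13.43 mL

L-methionine 0.85 g; casamino acids 64.26 mL; manganese sulfate monohydrate 35.71 mg; ammonium nitrate 6.31 g; magnesium chloride 13.43 mL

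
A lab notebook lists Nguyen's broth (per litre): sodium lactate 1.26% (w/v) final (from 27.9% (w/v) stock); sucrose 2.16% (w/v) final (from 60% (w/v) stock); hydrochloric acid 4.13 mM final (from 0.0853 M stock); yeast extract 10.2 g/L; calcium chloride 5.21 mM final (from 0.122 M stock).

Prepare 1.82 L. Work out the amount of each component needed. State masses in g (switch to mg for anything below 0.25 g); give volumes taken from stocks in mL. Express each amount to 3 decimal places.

sodium lactate 82.194 mL; sucrose 65.520 mL; hydrochloric acid 88.120 mL; yeast extract 18.564 g; calcium chloride 77.723 mL

Scale factor relative to 1 L: 1.82.
sodium lactate: C1V1 = C2V2 → 1.26% ÷ 27.9% × 1820 mL = 82.194 mL
sucrose: dilute stock: 2.16% ÷ 60% × 1820 mL = 65.520 mL
hydrochloric acid: V = C2·V2/C1 = 4.13 mM × 1820 mL ÷ 85.3 mM = 88.120 mL
yeast extract: 10.2 g/L × 1.82 L = 18.564 g
calcium chloride: V = C2·V2/C1 = 5.21 mM × 1820 mL ÷ 122 mM = 77.723 mL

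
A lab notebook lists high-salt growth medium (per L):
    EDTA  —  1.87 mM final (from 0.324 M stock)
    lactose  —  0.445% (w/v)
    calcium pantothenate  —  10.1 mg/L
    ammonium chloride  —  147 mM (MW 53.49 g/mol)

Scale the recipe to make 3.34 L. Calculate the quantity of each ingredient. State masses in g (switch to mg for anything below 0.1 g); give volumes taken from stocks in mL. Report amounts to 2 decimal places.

EDTA 19.28 mL; lactose 14.86 g; calcium pantothenate 33.73 mg; ammonium chloride 26.26 g

Scale factor relative to 1 L: 3.34.
EDTA: V = C2·V2/C1 = 1.87 mM × 3340 mL ÷ 324 mM = 19.28 mL
lactose: 0.445% w/v = 4.45 g/L → 4.45 × 3.34 L = 14.86 g
calcium pantothenate: 10.1 mg/L × 3.34 L = 33.73 mg
ammonium chloride: 147 mmol/L × 53.49 g/mol × 3.34 L ÷ 1000 = 26.26 g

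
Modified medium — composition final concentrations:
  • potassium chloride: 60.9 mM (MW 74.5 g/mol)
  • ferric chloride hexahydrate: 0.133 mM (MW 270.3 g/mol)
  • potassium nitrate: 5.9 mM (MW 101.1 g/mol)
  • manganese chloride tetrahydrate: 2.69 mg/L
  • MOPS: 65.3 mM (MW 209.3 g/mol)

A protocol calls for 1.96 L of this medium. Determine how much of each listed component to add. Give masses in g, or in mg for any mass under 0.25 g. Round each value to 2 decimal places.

potassium chloride 8.89 g; ferric chloride hexahydrate 70.46 mg; potassium nitrate 1.17 g; manganese chloride tetrahydrate 5.27 mg; MOPS 26.79 g

Scale factor relative to 1 L: 1.96.
potassium chloride: 60.9 mmol/L × 74.5 g/mol × 1.96 L ÷ 1000 = 8.89 g
ferric chloride hexahydrate: 0.133 mmol/L × 270.3 mg/mmol × 1.96 L = 70.46 mg
potassium nitrate: 5.9 mmol/L × 101.1 g/mol × 1.96 L ÷ 1000 = 1.17 g
manganese chloride tetrahydrate: 2.69 mg/L × 1.96 L = 5.27 mg
MOPS: 65.3 mmol/L × 209.3 g/mol × 1.96 L ÷ 1000 = 26.79 g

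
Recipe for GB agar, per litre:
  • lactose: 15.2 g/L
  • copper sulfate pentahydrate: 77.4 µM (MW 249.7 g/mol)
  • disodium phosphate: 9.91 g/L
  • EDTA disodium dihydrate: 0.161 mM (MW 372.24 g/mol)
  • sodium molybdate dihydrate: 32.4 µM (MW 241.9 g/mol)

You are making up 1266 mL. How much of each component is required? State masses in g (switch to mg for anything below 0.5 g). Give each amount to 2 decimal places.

lactose 19.24 g; copper sulfate pentahydrate 24.47 mg; disodium phosphate 12.55 g; EDTA disodium dihydrate 75.87 mg; sodium molybdate dihydrate 9.92 mg

Target volume = 1266 mL = 1.266 L.
lactose: 15.2 g/L × 1.266 L = 19.24 g
copper sulfate pentahydrate: 77.4 µmol/L × 249.7 g/mol × 1.266 L ÷ 1000 = 24.47 mg
disodium phosphate: 9.91 g/L × 1.266 L = 12.55 g
EDTA disodium dihydrate: 0.161 mmol/L × 372.24 mg/mmol × 1.266 L = 75.87 mg
sodium molybdate dihydrate: 32.4 µmol/L × 241.9 g/mol × 1.266 L ÷ 1000 = 9.92 mg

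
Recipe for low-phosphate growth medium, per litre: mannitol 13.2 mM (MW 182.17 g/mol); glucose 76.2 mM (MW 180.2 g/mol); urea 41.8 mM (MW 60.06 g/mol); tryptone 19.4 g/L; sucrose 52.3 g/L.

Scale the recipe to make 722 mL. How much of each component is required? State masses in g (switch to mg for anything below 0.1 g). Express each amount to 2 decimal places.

mannitol 1.74 g; glucose 9.91 g; urea 1.81 g; tryptone 14.01 g; sucrose 37.76 g

Target volume = 722 mL = 0.722 L.
mannitol: 13.2 mmol/L × 182.17 g/mol × 0.722 L ÷ 1000 = 1.74 g
glucose: 76.2 mmol/L × 180.2 g/mol × 0.722 L ÷ 1000 = 9.91 g
urea: 41.8 mmol/L × 60.06 g/mol × 0.722 L ÷ 1000 = 1.81 g
tryptone: 19.4 g/L × 0.722 L = 14.01 g
sucrose: 52.3 g/L × 0.722 L = 37.76 g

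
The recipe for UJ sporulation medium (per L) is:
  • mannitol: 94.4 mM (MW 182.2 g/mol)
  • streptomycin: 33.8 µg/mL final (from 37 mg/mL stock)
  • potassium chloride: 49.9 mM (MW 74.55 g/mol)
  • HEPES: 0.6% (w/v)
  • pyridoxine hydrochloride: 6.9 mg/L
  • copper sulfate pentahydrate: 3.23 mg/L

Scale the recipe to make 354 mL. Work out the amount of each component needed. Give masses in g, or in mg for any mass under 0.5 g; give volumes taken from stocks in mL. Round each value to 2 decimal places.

mannitol 6.09 g; streptomycin 0.32 mL; potassium chloride 1.32 g; HEPES 2.12 g; pyridoxine hydrochloride 2.44 mg; copper sulfate pentahydrate 1.14 mg

Scale factor relative to 1 L: 0.354.
mannitol: 94.4 mmol/L × 182.2 g/mol × 0.354 L ÷ 1000 = 6.09 g
streptomycin: V = C2·V2/C1 = 33.8 µg/mL × 354 mL ÷ 37000 µg/mL = 0.32 mL
potassium chloride: 49.9 mmol/L × 74.55 g/mol × 0.354 L ÷ 1000 = 1.32 g
HEPES: 0.6% w/v = 6 g/L → 6 × 0.354 L = 2.12 g
pyridoxine hydrochloride: 6.9 mg/L × 0.354 L = 2.44 mg
copper sulfate pentahydrate: 3.23 mg/L × 0.354 L = 1.14 mg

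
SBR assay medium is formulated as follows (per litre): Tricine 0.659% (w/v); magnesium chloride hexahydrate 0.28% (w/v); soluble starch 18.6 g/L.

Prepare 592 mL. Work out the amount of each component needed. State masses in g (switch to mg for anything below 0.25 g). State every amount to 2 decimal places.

Tricine 3.90 g; magnesium chloride hexahydrate 1.66 g; soluble starch 11.01 g

Scale factor relative to 1 L: 0.592.
Tricine: 0.659% w/v = 6.59 g/L → 6.59 × 0.592 L = 3.90 g
magnesium chloride hexahydrate: 0.28 g per 100 mL × 592 mL ÷ 100 = 1.66 g
soluble starch: 18.6 g/L × 0.592 L = 11.01 g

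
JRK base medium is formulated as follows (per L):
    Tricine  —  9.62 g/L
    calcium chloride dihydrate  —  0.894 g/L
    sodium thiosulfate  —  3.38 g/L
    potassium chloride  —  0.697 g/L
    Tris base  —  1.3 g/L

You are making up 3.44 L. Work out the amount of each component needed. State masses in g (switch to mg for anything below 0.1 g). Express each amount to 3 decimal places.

Tricine 33.093 g; calcium chloride dihydrate 3.075 g; sodium thiosulfate 11.627 g; potassium chloride 2.398 g; Tris base 4.472 g

Scale factor relative to 1 L: 3.44.
Tricine: 9.62 g/L × 3.44 L = 33.093 g
calcium chloride dihydrate: 0.894 g/L × 3.44 L = 3.075 g
sodium thiosulfate: 3.38 g/L × 3.44 L = 11.627 g
potassium chloride: 0.697 g/L × 3.44 L = 2.398 g
Tris base: 1.3 g/L × 3.44 L = 4.472 g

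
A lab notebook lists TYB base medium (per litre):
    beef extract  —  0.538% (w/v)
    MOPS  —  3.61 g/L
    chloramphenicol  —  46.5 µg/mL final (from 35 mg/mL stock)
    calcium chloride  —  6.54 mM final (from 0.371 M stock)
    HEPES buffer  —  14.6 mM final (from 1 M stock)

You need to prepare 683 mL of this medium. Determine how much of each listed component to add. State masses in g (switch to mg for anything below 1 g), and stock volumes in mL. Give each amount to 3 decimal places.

beef extract 3.675 g; MOPS 2.466 g; chloramphenicol 0.907 mL; calcium chloride 12.040 mL; HEPES buffer 9.972 mL

Working volume: 683 mL = 0.683 L.
beef extract: 0.538 g per 100 mL × 683 mL ÷ 100 = 3.675 g
MOPS: 3.61 g/L × 0.683 L = 2.466 g
chloramphenicol: C1V1 = C2V2 → 46.5 µg/mL × 683 mL ÷ 35000 µg/mL = 0.907 mL
calcium chloride: dilute stock: 6.54 mM × 683 mL ÷ 371 mM = 12.040 mL
HEPES buffer: V = C2·V2/C1 = 14.6 mM × 683 mL ÷ 1000 mM = 9.972 mL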